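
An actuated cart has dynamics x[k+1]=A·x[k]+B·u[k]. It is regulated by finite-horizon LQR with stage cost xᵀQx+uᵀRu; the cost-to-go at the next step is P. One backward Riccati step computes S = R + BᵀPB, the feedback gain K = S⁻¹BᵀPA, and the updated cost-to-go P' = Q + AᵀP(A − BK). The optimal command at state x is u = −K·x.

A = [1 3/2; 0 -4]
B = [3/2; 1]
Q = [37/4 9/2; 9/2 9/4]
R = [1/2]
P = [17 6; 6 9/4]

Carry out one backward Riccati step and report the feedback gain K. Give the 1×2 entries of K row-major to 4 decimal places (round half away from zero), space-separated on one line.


0.5339 0.0381

BᵀP = [31.5000 11.2500]
S = R + BᵀPB = [1/2] + [58.5000] = [59.0000]
BᵀPA = [31.5000 2.2500]
K = S⁻¹·BᵀPA = [0.5339 0.0381]
A−BK = [0.1992 1.4428; -0.5339 -4.0381]
AᵀP(A−BK) = [0.1822 0.2987; 0.2987 2.1642]
P' = Q + AᵀP(A−BK) = [9.4322 4.7987; 4.7987 4.4142]
tr(P') = 13.8464


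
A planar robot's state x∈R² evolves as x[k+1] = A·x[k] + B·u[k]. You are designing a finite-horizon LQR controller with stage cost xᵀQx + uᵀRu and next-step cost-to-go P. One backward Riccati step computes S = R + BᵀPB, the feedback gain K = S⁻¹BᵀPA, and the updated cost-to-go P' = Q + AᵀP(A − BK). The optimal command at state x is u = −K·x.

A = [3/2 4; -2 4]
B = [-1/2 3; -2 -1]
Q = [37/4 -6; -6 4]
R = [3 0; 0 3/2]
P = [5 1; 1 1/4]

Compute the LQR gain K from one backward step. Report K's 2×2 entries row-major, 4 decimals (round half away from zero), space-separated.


BᵀP = [-4.5000 -1.0000; 14.0000 2.7500]
S = R + BᵀPB = [3 0; 0 3/2] + [4.2500 -12.5000; -12.5000 39.2500] = [7.2500 -12.5000; -12.5000 40.7500]
BᵀPA = [-4.7500 -22.0000; 15.5000 67.0000]
K = S⁻¹·BᵀPA = [0.0013 -0.4239; 0.3808 1.5141]
A−BK = [0.3583 -0.7544; -1.6165 4.6664]
AᵀP(A−BK) = [0.3543 0.5173; 0.5173 5.2268]
P' = Q + AᵀP(A−BK) = [9.6043 -5.4827; -5.4827 9.2268]
tr(P') = 18.8311

0.0013 -0.4239 0.3808 1.5141


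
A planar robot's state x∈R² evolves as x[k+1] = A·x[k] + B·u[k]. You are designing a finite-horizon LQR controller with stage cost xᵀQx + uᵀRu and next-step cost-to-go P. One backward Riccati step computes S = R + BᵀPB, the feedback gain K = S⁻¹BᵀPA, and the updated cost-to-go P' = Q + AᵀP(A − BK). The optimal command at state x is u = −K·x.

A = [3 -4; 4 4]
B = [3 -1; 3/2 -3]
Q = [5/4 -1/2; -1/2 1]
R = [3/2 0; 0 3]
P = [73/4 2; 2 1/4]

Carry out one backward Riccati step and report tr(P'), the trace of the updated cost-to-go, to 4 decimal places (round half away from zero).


BᵀP = [57.7500 6.3750; -24.2500 -2.7500]
S = R + BᵀPB = [3/2 0; 0 3] + [182.8125 -76.8750; -76.8750 32.5000] = [184.3125 -76.8750; -76.8750 35.5000]
BᵀPA = [198.7500 -205.5000; -83.7500 86.0000]
K = S⁻¹·BᵀPA = [0.9748 -1.0800; -0.2483 0.0838]
A−BK = [-0.1726 -0.6762; 1.7929 5.8714]
AᵀP(A−BK) = [1.7197 -1.3314; -1.3314 2.8528]
P' = Q + AᵀP(A−BK) = [2.9697 -1.8314; -1.8314 3.8528]
tr(P') = 6.8225

6.8225


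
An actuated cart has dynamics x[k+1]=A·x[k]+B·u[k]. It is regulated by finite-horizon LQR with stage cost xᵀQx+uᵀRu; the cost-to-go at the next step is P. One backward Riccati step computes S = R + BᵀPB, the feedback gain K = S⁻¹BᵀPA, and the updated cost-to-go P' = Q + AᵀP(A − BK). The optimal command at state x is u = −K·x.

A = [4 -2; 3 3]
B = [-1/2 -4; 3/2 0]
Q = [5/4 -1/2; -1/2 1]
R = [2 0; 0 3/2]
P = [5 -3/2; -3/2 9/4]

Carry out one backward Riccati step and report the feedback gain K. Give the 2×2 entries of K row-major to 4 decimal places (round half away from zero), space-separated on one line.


1.2765 1.3621 -1.0583 0.3941

BᵀP = [-4.7500 4.1250; -20.0000 6.0000]
S = R + BᵀPB = [2 0; 0 3/2] + [8.5625 19.0000; 19.0000 80.0000] = [10.5625 19.0000; 19.0000 81.5000]
BᵀPA = [-6.6250 21.8750; -62.0000 58.0000]
K = S⁻¹·BᵀPA = [1.2765 1.3621; -1.0583 0.3941]
A−BK = [0.4049 0.2575; 1.0852 0.9569]
AᵀP(A−BK) = [7.0905 4.7092; 4.7092 5.5960]
P' = Q + AᵀP(A−BK) = [8.3405 4.2092; 4.2092 6.5960]
tr(P') = 14.9365


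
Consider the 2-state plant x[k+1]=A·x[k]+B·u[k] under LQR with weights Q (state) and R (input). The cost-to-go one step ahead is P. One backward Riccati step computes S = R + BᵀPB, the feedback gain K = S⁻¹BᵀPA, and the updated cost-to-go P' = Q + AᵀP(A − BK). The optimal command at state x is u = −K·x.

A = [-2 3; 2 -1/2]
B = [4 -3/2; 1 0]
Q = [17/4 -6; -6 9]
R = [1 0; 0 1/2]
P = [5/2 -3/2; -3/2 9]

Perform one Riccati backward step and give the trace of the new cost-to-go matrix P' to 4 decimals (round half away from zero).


BᵀP = [8.5000 3.0000; -3.7500 2.2500]
S = R + BᵀPB = [1 0; 0 1/2] + [37.0000 -12.7500; -12.7500 5.6250] = [38.0000 -12.7500; -12.7500 6.1250]
BᵀPA = [-11.0000 24.0000; 12.0000 -12.3750]
K = S⁻¹·BᵀPA = [1.2199 -0.1536; 4.4987 -2.3402]
A−BK = [-0.1318 0.1042; 0.7801 -0.3464]
AᵀP(A−BK) = [17.4354 -8.1077; -8.1077 3.9771]
P' = Q + AᵀP(A−BK) = [21.6854 -14.1077; -14.1077 12.9771]
tr(P') = 34.6625

34.6625


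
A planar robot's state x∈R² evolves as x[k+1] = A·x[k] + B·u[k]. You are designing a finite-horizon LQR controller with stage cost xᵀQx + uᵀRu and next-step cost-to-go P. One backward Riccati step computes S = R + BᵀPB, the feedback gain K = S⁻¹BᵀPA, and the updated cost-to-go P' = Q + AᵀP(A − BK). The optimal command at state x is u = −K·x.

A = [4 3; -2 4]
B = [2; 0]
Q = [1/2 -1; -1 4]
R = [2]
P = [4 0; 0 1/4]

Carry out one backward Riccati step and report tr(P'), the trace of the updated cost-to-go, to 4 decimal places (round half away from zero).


20.6111

BᵀP = [8.0000 0.0000]
S = R + BᵀPB = [2] + [16.0000] = [18.0000]
BᵀPA = [32.0000 24.0000]
K = S⁻¹·BᵀPA = [1.7778 1.3333]
A−BK = [0.4444 0.3333; -2.0000 4.0000]
AᵀP(A−BK) = [8.1111 3.3333; 3.3333 8.0000]
P' = Q + AᵀP(A−BK) = [8.6111 2.3333; 2.3333 12.0000]
tr(P') = 20.6111


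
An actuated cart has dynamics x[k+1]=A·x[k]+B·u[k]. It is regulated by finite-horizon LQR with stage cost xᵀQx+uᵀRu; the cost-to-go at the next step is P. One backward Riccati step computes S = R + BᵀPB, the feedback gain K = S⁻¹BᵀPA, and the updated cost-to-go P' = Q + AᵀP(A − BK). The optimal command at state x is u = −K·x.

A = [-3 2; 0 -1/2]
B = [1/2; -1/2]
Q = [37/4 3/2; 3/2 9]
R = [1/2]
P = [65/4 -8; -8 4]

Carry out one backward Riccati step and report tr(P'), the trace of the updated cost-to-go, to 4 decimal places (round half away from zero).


30.4788

BᵀP = [12.1250 -6.0000]
S = R + BᵀPB = [1/2] + [9.0625] = [9.5625]
BᵀPA = [-36.3750 27.2500]
K = S⁻¹·BᵀPA = [-3.8039 2.8497]
A−BK = [-1.0980 0.5752; -1.9020 0.9248]
AᵀP(A−BK) = [7.8824 -5.8431; -5.8431 4.3464]
P' = Q + AᵀP(A−BK) = [17.1324 -4.3431; -4.3431 13.3464]
tr(P') = 30.4788


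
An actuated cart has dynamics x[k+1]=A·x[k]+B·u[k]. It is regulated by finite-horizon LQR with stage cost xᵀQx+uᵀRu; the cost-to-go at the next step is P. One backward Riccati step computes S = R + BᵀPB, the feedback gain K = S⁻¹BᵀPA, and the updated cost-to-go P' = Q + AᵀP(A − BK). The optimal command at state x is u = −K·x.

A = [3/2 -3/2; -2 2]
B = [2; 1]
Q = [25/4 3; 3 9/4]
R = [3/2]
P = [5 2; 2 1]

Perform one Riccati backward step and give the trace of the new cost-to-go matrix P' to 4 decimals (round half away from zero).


BᵀP = [12.0000 5.0000]
S = R + BᵀPB = [3/2] + [29.0000] = [30.5000]
BᵀPA = [8.0000 -8.0000]
K = S⁻¹·BᵀPA = [0.2623 -0.2623]
A−BK = [0.9754 -0.9754; -2.2623 2.2623]
AᵀP(A−BK) = [1.1516 -1.1516; -1.1516 1.1516]
P' = Q + AᵀP(A−BK) = [7.4016 1.8484; 1.8484 3.4016]
tr(P') = 10.8033

10.8033


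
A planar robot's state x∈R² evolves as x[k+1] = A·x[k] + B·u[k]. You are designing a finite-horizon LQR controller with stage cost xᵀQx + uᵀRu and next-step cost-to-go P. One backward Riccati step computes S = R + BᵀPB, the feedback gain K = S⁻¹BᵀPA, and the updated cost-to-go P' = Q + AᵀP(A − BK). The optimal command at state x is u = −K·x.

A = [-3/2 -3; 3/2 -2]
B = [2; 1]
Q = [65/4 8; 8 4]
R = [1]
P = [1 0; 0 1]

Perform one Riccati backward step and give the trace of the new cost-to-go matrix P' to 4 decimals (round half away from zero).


26.7083

BᵀP = [2.0000 1.0000]
S = R + BᵀPB = [1] + [5.0000] = [6.0000]
BᵀPA = [-1.5000 -8.0000]
K = S⁻¹·BᵀPA = [-0.2500 -1.3333]
A−BK = [-1.0000 -0.3333; 1.7500 -0.6667]
AᵀP(A−BK) = [4.1250 -0.5000; -0.5000 2.3333]
P' = Q + AᵀP(A−BK) = [20.3750 7.5000; 7.5000 6.3333]
tr(P') = 26.7083


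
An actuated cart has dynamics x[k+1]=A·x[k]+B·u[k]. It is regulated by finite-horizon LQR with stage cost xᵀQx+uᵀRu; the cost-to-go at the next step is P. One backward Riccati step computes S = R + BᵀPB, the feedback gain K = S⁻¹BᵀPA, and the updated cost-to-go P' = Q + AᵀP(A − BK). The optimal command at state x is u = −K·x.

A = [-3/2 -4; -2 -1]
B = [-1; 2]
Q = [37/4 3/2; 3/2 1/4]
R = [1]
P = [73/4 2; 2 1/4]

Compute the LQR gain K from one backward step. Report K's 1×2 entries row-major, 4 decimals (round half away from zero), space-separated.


BᵀP = [-14.2500 -1.5000]
S = R + BᵀPB = [1] + [11.2500] = [12.2500]
BᵀPA = [24.3750 58.5000]
K = S⁻¹·BᵀPA = [1.9898 4.7755]
A−BK = [0.4898 0.7755; -5.9796 -10.5510]
AᵀP(A−BK) = [5.5612 12.5969; 12.5969 28.8827]
P' = Q + AᵀP(A−BK) = [14.8112 14.0969; 14.0969 29.1327]
tr(P') = 43.9439

1.9898 4.7755


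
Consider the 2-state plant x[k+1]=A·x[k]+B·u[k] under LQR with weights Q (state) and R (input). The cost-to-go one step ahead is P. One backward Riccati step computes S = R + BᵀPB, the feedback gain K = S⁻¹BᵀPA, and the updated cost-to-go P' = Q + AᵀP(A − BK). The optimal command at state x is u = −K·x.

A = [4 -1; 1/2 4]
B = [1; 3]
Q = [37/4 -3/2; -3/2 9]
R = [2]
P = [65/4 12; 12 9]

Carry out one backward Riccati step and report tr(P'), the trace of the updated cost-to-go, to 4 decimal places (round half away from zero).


BᵀP = [52.2500 39.0000]
S = R + BᵀPB = [2] + [169.2500] = [171.2500]
BᵀPA = [228.5000 103.7500]
K = S⁻¹·BᵀPA = [1.3343 0.6058]
A−BK = [2.6657 -1.6058; -3.5029 2.1825]
AᵀP(A−BK) = [5.3609 0.5657; 0.5657 1.3942]
P' = Q + AᵀP(A−BK) = [14.6109 -0.9343; -0.9343 10.3942]
tr(P') = 25.0051

25.0051


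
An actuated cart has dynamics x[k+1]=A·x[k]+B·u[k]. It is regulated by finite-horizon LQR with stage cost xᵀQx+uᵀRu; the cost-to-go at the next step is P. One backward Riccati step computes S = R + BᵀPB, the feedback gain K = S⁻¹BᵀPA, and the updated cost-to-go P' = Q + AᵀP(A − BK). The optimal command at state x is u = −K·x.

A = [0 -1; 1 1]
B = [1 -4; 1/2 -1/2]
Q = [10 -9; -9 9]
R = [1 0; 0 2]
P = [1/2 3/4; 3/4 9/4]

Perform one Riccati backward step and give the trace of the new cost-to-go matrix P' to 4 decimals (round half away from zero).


BᵀP = [0.8750 1.8750; -2.3750 -4.1250]
S = R + BᵀPB = [1 0; 0 2] + [1.8125 -4.4375; -4.4375 11.5625] = [2.8125 -4.4375; -4.4375 13.5625]
BᵀPA = [1.8750 1.0000; -4.1250 -1.7500]
K = S⁻¹·BᵀPA = [0.3861 0.3141; -0.1778 -0.0262]
A−BK = [-1.0974 -1.4191; 0.7180 0.8298]
AᵀP(A−BK) = [0.7925 0.8027; 0.8027 0.8899]
P' = Q + AᵀP(A−BK) = [10.7925 -8.1973; -8.1973 9.8899]
tr(P') = 20.6825

20.6825


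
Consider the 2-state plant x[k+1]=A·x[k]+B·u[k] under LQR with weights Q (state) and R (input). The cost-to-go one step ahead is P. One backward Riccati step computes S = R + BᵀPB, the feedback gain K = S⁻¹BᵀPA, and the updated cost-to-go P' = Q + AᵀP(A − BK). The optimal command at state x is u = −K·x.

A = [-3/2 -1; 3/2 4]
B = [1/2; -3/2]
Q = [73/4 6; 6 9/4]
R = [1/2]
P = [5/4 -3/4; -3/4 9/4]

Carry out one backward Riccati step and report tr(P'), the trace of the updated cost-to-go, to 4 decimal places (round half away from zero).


BᵀP = [1.7500 -3.7500]
S = R + BᵀPB = [1/2] + [6.5000] = [7.0000]
BᵀPA = [-8.2500 -16.7500]
K = S⁻¹·BᵀPA = [-1.1786 -2.3929]
A−BK = [-0.9107 0.1964; -0.2679 0.4107]
AᵀP(A−BK) = [1.5268 1.2589; 1.2589 3.1696]
P' = Q + AᵀP(A−BK) = [19.7768 7.2589; 7.2589 5.4196]
tr(P') = 25.1964

25.1964


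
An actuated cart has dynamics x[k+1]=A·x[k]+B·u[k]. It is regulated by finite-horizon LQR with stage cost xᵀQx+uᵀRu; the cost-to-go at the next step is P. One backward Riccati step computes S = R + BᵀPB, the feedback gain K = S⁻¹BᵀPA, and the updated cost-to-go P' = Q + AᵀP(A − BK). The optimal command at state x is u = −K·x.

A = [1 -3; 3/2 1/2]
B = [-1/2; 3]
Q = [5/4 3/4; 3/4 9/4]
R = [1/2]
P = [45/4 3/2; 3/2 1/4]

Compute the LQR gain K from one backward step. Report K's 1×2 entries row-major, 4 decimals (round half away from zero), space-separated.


-1.0588 3.1765

BᵀP = [-1.1250 0.0000]
S = R + BᵀPB = [1/2] + [0.5625] = [1.0625]
BᵀPA = [-1.1250 3.3750]
K = S⁻¹·BᵀPA = [-1.0588 3.1765]
A−BK = [0.4706 -1.4118; 4.6765 -9.0294]
AᵀP(A−BK) = [15.1213 -35.9890; -35.9890 86.0919]
P' = Q + AᵀP(A−BK) = [16.3713 -35.2390; -35.2390 88.3419]
tr(P') = 104.7132


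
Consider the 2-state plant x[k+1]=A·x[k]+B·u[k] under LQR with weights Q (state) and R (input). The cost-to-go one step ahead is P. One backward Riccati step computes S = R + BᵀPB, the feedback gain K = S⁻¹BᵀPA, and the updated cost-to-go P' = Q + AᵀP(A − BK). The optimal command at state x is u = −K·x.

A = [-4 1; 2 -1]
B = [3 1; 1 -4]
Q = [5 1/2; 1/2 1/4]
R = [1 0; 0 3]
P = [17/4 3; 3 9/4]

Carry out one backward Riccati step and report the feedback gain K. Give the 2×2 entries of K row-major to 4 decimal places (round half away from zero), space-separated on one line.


BᵀP = [15.7500 11.2500; -7.7500 -6.0000]
S = R + BᵀPB = [1 0; 0 3] + [58.5000 -29.2500; -29.2500 16.2500] = [59.5000 -29.2500; -29.2500 19.2500]
BᵀPA = [-40.5000 4.5000; 19.0000 -1.7500]
K = S⁻¹·BᵀPA = [-0.7725 0.1223; -0.1868 0.0949]
A−BK = [-1.4958 0.5383; 2.0254 -0.7427]
AᵀP(A−BK) = [1.2629 -0.3507; -0.3507 0.1158]
P' = Q + AᵀP(A−BK) = [6.2629 0.1493; 0.1493 0.3658]
tr(P') = 6.6287

-0.7725 0.1223 -0.1868 0.0949


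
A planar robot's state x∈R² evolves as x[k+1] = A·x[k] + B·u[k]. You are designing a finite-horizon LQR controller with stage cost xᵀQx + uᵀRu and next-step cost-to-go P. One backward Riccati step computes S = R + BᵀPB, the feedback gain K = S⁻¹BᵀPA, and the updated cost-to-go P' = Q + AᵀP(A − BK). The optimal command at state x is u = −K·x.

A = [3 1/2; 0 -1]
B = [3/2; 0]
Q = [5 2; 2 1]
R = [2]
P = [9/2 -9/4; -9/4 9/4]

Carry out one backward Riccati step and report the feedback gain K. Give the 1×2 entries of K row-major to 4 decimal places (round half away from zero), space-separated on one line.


1.6701 0.5567

BᵀP = [6.7500 -3.3750]
S = R + BᵀPB = [2] + [10.1250] = [12.1250]
BᵀPA = [20.2500 6.7500]
K = S⁻¹·BᵀPA = [1.6701 0.5567]
A−BK = [0.4948 -0.3351; 0.0000 -1.0000]
AᵀP(A−BK) = [6.6804 2.2268; 2.2268 1.8673]
P' = Q + AᵀP(A−BK) = [11.6804 4.2268; 4.2268 2.8673]
tr(P') = 14.5477


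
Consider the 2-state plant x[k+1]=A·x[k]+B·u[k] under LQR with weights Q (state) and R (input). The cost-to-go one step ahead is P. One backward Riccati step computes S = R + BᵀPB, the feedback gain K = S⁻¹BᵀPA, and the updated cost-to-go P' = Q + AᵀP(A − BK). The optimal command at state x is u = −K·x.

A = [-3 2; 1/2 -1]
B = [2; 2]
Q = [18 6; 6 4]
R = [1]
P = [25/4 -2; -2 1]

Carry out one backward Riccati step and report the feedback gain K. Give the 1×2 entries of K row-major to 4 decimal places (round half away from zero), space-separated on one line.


-1.8929 1.3571

BᵀP = [8.5000 -2.0000]
S = R + BᵀPB = [1] + [13.0000] = [14.0000]
BᵀPA = [-26.5000 19.0000]
K = S⁻¹·BᵀPA = [-1.8929 1.3571]
A−BK = [0.7857 -0.7143; 4.2857 -3.7143]
AᵀP(A−BK) = [12.3393 -10.0357; -10.0357 8.2143]
P' = Q + AᵀP(A−BK) = [30.3393 -4.0357; -4.0357 12.2143]
tr(P') = 42.5536


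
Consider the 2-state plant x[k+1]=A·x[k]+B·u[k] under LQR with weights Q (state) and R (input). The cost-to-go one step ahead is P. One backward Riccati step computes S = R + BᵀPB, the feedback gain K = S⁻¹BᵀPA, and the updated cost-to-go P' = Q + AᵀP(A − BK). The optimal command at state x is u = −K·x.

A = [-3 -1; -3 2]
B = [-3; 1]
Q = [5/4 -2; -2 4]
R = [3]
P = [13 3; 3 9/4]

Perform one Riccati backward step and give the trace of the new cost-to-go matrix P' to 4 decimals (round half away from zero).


BᵀP = [-36.0000 -6.7500]
S = R + BᵀPB = [3] + [101.2500] = [104.2500]
BᵀPA = [128.2500 22.5000]
K = S⁻¹·BᵀPA = [1.2302 0.2158]
A−BK = [0.6906 -0.3525; -4.2302 1.7842]
AᵀP(A−BK) = [33.4748 -11.1799; -11.1799 5.1439]
P' = Q + AᵀP(A−BK) = [34.7248 -13.1799; -13.1799 9.1439]
tr(P') = 43.8687

43.8687


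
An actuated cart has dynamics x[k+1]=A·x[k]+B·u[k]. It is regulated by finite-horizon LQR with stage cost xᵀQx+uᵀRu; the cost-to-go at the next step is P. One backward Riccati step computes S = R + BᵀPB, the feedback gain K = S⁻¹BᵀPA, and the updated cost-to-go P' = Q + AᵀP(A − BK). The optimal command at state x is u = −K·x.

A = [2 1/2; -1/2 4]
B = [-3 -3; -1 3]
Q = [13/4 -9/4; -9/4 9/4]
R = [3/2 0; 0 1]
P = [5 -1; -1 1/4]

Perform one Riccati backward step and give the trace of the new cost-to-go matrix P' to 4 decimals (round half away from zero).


BᵀP = [-14.0000 2.7500; -18.0000 3.7500]
S = R + BᵀPB = [3/2 0; 0 1] + [39.2500 50.2500; 50.2500 65.2500] = [40.7500 50.2500; 50.2500 66.2500]
BᵀPA = [-29.3750 4.0000; -37.8750 6.0000]
K = S⁻¹·BᵀPA = [-0.2455 -0.2090; -0.3855 0.2491]
A−BK = [0.1070 0.6203; 0.4109 3.0437]
AᵀP(A−BK) = [0.2505 0.0449; 0.0449 0.5914]
P' = Q + AᵀP(A−BK) = [3.5005 -2.2051; -2.2051 2.8414]
tr(P') = 6.3420

6.3420


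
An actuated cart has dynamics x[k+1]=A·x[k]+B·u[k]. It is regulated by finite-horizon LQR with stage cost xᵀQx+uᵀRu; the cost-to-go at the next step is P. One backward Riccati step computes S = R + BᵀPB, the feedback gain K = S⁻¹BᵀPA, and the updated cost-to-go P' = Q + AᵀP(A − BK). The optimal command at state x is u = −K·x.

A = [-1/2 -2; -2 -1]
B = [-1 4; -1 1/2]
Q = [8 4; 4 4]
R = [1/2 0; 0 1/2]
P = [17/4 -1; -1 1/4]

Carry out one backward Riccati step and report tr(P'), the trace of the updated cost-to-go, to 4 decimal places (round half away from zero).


BᵀP = [-3.2500 0.7500; 16.5000 -3.8750]
S = R + BᵀPB = [1/2 0; 0 1/2] + [2.5000 -12.6250; -12.6250 64.0625] = [3.0000 -12.6250; -12.6250 64.5625]
BᵀPA = [0.1250 5.7500; -0.5000 -29.1250]
K = S⁻¹·BᵀPA = [0.0513 0.1030; 0.0023 -0.4310]
A−BK = [-0.4579 -0.1731; -1.9499 -0.6815]
AᵀP(A−BK) = [0.0572 0.0216; 0.0216 0.1057]
P' = Q + AᵀP(A−BK) = [8.0572 4.0216; 4.0216 4.1057]
tr(P') = 12.1629

12.1629


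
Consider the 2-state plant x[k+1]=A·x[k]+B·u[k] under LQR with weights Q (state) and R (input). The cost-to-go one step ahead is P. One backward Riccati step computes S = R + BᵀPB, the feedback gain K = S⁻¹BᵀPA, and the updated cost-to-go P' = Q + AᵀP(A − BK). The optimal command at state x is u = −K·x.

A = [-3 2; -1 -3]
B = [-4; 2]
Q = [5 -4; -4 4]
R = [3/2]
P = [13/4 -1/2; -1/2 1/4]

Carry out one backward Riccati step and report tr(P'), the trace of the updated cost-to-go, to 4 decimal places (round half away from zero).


11.6220

BᵀP = [-14.0000 2.5000]
S = R + BᵀPB = [3/2] + [61.0000] = [62.5000]
BᵀPA = [39.5000 -35.5000]
K = S⁻¹·BᵀPA = [0.6320 -0.5680]
A−BK = [-0.4720 -0.2720; -2.2640 -1.8640]
AᵀP(A−BK) = [1.5360 0.1860; 0.1860 1.0860]
P' = Q + AᵀP(A−BK) = [6.5360 -3.8140; -3.8140 5.0860]
tr(P') = 11.6220


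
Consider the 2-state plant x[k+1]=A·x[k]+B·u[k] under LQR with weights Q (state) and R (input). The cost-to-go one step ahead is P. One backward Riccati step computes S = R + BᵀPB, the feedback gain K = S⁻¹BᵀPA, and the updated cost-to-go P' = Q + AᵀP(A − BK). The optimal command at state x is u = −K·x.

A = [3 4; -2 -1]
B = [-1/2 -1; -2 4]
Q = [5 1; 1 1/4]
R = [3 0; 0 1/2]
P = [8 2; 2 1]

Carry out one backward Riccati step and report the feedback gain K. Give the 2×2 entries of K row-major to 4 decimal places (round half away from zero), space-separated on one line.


-1.7884 -2.6931 -1.3122 -1.5026

BᵀP = [-8.0000 -3.0000; 0.0000 2.0000]
S = R + BᵀPB = [3 0; 0 1/2] + [10.0000 -4.0000; -4.0000 8.0000] = [13.0000 -4.0000; -4.0000 8.5000]
BᵀPA = [-18.0000 -29.0000; -4.0000 -2.0000]
K = S⁻¹·BᵀPA = [-1.7884 -2.6931; -1.3122 -1.5026]
A−BK = [0.7937 1.1508; -0.3280 -0.3757]
AᵀP(A−BK) = [14.5608 21.5132; 21.5132 31.8942]
P' = Q + AᵀP(A−BK) = [19.5608 22.5132; 22.5132 32.1442]
tr(P') = 51.7050


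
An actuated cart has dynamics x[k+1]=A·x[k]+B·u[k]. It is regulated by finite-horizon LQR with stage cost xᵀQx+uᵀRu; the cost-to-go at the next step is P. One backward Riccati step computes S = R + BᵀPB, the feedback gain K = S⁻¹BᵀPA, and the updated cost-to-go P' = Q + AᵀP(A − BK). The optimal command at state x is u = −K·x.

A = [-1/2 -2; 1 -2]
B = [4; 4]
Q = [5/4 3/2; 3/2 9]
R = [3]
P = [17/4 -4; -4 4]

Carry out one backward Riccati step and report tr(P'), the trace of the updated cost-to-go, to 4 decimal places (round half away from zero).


19.7054

BᵀP = [1.0000 0.0000]
S = R + BᵀPB = [3] + [4.0000] = [7.0000]
BᵀPA = [-0.5000 -2.0000]
K = S⁻¹·BᵀPA = [-0.0714 -0.2857]
A−BK = [-0.2143 -0.8571; 1.2857 -0.8571]
AᵀP(A−BK) = [9.0268 0.1071; 0.1071 0.4286]
P' = Q + AᵀP(A−BK) = [10.2768 1.6071; 1.6071 9.4286]
tr(P') = 19.7054


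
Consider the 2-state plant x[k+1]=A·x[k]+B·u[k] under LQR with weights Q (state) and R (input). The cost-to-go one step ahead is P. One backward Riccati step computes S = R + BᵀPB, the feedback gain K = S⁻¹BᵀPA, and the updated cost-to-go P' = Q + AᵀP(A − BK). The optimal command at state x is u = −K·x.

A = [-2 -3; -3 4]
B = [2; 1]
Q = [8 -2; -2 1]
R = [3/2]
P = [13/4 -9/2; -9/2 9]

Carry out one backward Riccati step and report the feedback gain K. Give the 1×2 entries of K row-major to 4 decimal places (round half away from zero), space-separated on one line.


-0.7273 -1.0909

BᵀP = [2.0000 0.0000]
S = R + BᵀPB = [3/2] + [4.0000] = [5.5000]
BᵀPA = [-4.0000 -6.0000]
K = S⁻¹·BᵀPA = [-0.7273 -1.0909]
A−BK = [-0.5455 -0.8182; -2.2727 5.0909]
AᵀP(A−BK) = [37.0909 -97.3636; -97.3636 274.7045]
P' = Q + AᵀP(A−BK) = [45.0909 -99.3636; -99.3636 275.7045]
tr(P') = 320.7955


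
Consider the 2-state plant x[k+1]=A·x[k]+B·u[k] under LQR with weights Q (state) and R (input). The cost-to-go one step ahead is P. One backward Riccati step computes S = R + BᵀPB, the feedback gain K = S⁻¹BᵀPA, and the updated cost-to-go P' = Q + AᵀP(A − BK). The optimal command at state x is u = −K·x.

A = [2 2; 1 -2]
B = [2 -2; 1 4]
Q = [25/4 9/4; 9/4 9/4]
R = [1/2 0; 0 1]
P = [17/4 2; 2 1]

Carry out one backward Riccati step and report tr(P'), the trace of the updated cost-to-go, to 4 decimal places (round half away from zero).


9.2500

BᵀP = [10.5000 5.0000; -0.5000 0.0000]
S = R + BᵀPB = [1/2 0; 0 1] + [26.0000 -1.0000; -1.0000 1.0000] = [26.5000 -1.0000; -1.0000 2.0000]
BᵀPA = [26.0000 11.0000; -1.0000 -1.0000]
K = S⁻¹·BᵀPA = [0.9808 0.4038; -0.0096 -0.2981]
A−BK = [0.0192 0.5962; 0.0577 -1.2115]
AᵀP(A−BK) = [0.4904 0.2019; 0.2019 0.2596]
P' = Q + AᵀP(A−BK) = [6.7404 2.4519; 2.4519 2.5096]
tr(P') = 9.2500


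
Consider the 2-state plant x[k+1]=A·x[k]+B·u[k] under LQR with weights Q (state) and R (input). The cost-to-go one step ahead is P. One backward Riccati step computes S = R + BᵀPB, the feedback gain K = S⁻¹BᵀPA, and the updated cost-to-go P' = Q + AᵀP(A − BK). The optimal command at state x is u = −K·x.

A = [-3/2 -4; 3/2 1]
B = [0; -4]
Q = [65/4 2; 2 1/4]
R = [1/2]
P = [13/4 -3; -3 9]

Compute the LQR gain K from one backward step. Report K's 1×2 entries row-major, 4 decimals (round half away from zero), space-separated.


BᵀP = [12.0000 -36.0000]
S = R + BᵀPB = [1/2] + [144.0000] = [144.5000]
BᵀPA = [-72.0000 -84.0000]
K = S⁻¹·BᵀPA = [-0.4983 -0.5813]
A−BK = [-1.5000 -4.0000; -0.4931 -1.3253]
AᵀP(A−BK) = [5.1871 13.6453; 13.6453 36.1696]
P' = Q + AᵀP(A−BK) = [21.4371 15.6453; 15.6453 36.4196]
tr(P') = 57.8566

-0.4983 -0.5813


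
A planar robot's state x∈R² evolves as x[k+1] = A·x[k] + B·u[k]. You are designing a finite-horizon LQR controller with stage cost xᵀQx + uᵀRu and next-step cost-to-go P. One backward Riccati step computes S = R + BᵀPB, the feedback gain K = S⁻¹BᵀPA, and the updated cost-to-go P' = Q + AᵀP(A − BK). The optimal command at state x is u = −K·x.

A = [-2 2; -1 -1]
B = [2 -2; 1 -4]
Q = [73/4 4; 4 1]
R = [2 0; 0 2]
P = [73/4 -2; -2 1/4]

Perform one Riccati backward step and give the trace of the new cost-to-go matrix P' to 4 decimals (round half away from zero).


22.3430

BᵀP = [34.5000 -3.7500; -28.5000 3.0000]
S = R + BᵀPB = [2 0; 0 2] + [65.2500 -54.0000; -54.0000 45.0000] = [67.2500 -54.0000; -54.0000 47.0000]
BᵀPA = [-65.2500 72.7500; 54.0000 -60.0000]
K = S⁻¹·BᵀPA = [-0.6159 0.7324; 0.4413 -0.4351]
A−BK = [0.1144 -0.3350; 1.3810 -3.4729]
AᵀP(A−BK) = [1.2319 -1.4648; -1.4648 1.8611]
P' = Q + AᵀP(A−BK) = [19.4819 2.5352; 2.5352 2.8611]
tr(P') = 22.3430


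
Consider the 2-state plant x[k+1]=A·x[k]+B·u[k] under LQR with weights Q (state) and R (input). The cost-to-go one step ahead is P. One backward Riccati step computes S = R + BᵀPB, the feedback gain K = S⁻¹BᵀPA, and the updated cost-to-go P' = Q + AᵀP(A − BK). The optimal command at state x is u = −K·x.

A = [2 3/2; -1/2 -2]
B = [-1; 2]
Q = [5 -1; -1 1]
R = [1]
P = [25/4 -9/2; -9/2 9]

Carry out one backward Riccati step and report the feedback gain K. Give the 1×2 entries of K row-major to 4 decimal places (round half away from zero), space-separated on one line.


-0.6816 -1.1082

BᵀP = [-15.2500 22.5000]
S = R + BᵀPB = [1] + [60.2500] = [61.2500]
BᵀPA = [-41.7500 -67.8750]
K = S⁻¹·BᵀPA = [-0.6816 -1.1082]
A−BK = [1.3184 0.3918; 0.8633 0.2163]
AᵀP(A−BK) = [7.7918 2.8592; 2.8592 1.8459]
P' = Q + AᵀP(A−BK) = [12.7918 1.8592; 1.8592 2.8459]
tr(P') = 15.6378


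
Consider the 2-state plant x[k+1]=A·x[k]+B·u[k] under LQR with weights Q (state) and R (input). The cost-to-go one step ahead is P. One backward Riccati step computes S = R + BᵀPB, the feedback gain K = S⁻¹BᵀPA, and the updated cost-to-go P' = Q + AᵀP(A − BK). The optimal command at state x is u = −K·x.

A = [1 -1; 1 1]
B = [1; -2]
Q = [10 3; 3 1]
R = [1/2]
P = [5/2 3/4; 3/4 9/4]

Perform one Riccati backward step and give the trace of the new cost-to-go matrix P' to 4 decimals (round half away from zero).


BᵀP = [1.0000 -3.7500]
S = R + BᵀPB = [1/2] + [8.5000] = [9.0000]
BᵀPA = [-2.7500 -4.7500]
K = S⁻¹·BᵀPA = [-0.3056 -0.5278]
A−BK = [1.3056 -0.4722; 0.3889 -0.0556]
AᵀP(A−BK) = [5.4097 -1.7014; -1.7014 0.7431]
P' = Q + AᵀP(A−BK) = [15.4097 1.2986; 1.2986 1.7431]
tr(P') = 17.1528

17.1528


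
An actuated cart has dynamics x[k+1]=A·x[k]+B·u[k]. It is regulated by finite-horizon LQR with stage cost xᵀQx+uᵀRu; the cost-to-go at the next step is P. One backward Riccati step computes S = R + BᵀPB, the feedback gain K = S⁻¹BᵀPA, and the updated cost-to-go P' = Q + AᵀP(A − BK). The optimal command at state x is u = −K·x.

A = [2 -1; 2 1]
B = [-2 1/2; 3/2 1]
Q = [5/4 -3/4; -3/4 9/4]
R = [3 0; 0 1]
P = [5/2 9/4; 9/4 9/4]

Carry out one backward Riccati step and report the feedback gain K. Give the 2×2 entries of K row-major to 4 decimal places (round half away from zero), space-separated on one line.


-0.2913 0.1166 2.1528 0.0165

BᵀP = [-1.6250 -1.1250; 3.5000 3.3750]
S = R + BᵀPB = [3 0; 0 1] + [1.5625 -1.9375; -1.9375 5.1250] = [4.5625 -1.9375; -1.9375 6.1250]
BᵀPA = [-5.5000 0.5000; 13.7500 -0.1250]
K = S⁻¹·BᵀPA = [-0.2913 0.1166; 2.1528 0.0165]
A−BK = [0.3410 -0.7751; 0.2842 0.8087]
AᵀP(A−BK) = [5.7975 -0.0853; -0.0853 0.1938]
P' = Q + AᵀP(A−BK) = [7.0475 -0.8353; -0.8353 2.4438]
tr(P') = 9.4913


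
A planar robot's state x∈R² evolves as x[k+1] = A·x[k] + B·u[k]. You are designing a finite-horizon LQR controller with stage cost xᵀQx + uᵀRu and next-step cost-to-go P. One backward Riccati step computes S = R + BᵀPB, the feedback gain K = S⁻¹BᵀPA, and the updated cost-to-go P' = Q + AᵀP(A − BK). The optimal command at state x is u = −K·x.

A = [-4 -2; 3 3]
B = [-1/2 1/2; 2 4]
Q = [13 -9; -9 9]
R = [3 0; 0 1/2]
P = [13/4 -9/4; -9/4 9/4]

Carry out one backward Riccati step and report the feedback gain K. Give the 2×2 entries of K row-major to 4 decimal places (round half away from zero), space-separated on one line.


BᵀP = [-6.1250 5.6250; -7.3750 7.8750]
S = R + BᵀPB = [3 0; 0 1/2] + [14.3125 19.4375; 19.4375 27.8125] = [17.3125 19.4375; 19.4375 28.3125]
BᵀPA = [41.3750 29.1250; 53.1250 38.3750]
K = S⁻¹·BᵀPA = [1.2356 0.7004; 1.0281 0.8745]
A−BK = [-3.8962 -2.0871; -3.5836 -1.8990]
AᵀP(A−BK) = [20.5093 11.3099; 11.3099 6.2896]
P' = Q + AᵀP(A−BK) = [33.5093 2.3099; 2.3099 15.2896]
tr(P') = 48.7989

1.2356 0.7004 1.0281 0.8745


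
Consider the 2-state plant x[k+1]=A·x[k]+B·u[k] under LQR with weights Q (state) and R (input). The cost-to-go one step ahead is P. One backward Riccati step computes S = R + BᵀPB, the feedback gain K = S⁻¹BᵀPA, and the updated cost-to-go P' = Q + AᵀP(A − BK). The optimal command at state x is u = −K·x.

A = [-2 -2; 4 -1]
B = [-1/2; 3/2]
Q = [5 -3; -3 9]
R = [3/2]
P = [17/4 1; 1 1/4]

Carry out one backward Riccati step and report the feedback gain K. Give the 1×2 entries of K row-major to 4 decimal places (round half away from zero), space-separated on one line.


BᵀP = [-0.6250 -0.1250]
S = R + BᵀPB = [3/2] + [0.1250] = [1.6250]
BᵀPA = [0.7500 1.3750]
K = S⁻¹·BᵀPA = [0.4615 0.8462]
A−BK = [-1.7692 -1.5769; 3.3077 -2.2692]
AᵀP(A−BK) = [4.6538 9.3654; 9.3654 20.0865]
P' = Q + AᵀP(A−BK) = [9.6538 6.3654; 6.3654 29.0865]
tr(P') = 38.7404

0.4615 0.8462


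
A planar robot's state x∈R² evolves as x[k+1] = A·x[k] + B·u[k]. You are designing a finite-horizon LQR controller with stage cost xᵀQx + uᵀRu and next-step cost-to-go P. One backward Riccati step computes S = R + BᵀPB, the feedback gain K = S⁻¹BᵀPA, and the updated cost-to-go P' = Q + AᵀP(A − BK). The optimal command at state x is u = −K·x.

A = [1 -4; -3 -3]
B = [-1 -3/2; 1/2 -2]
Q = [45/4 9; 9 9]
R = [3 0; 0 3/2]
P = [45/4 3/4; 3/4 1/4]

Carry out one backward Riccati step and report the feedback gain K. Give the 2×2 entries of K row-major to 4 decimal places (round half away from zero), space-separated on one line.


BᵀP = [-10.8750 -0.6250; -18.3750 -1.6250]
S = R + BᵀPB = [3 0; 0 3/2] + [10.5625 17.5625; 17.5625 30.8125] = [13.5625 17.5625; 17.5625 32.3125]
BᵀPA = [-9.0000 45.3750; -13.5000 78.3750]
K = S⁻¹·BᵀPA = [-0.4139 0.6912; -0.1928 2.0498]
A−BK = [0.2969 -0.2340; -3.1788 0.7541]
AᵀP(A−BK) = [2.6717 -2.1062; -2.1062 8.2297]
P' = Q + AᵀP(A−BK) = [13.9217 6.8938; 6.8938 17.2297]
tr(P') = 31.1514

-0.4139 0.6912 -0.1928 2.0498


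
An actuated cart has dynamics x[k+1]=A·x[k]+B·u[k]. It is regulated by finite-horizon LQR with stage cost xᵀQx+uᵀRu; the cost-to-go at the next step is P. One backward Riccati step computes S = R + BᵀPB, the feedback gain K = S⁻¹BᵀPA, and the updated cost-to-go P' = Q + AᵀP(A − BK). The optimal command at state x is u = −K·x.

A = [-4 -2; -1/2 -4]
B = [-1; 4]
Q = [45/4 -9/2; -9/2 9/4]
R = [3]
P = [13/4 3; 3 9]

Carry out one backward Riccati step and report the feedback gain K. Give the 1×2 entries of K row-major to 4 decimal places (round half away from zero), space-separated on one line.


BᵀP = [8.7500 33.0000]
S = R + BᵀPB = [3] + [123.2500] = [126.2500]
BᵀPA = [-51.5000 -149.5000]
K = S⁻¹·BᵀPA = [-0.4079 -1.1842]
A−BK = [-4.4079 -3.1842; 1.1317 0.7366]
AᵀP(A−BK) = [45.2421 34.0158; 34.0158 27.9683]
P' = Q + AᵀP(A−BK) = [56.4921 29.5158; 29.5158 30.2183]
tr(P') = 86.7104

-0.4079 -1.1842


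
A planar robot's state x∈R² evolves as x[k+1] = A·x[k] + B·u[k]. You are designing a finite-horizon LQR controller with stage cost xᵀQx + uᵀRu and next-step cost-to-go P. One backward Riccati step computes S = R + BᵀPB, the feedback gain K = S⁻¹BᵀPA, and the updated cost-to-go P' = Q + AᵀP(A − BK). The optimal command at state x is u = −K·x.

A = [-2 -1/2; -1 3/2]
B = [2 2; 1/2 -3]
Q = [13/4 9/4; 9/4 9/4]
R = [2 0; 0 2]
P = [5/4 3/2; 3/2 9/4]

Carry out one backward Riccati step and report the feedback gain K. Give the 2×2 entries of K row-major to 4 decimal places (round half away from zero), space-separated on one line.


-0.8348 0.2379 0.3076 -0.3489

BᵀP = [3.2500 4.1250; -2.0000 -3.7500]
S = R + BᵀPB = [2 0; 0 2] + [8.5625 -5.8750; -5.8750 7.2500] = [10.5625 -5.8750; -5.8750 9.2500]
BᵀPA = [-10.6250 4.5625; 7.7500 -4.6250]
K = S⁻¹·BᵀPA = [-0.8348 0.2379; 0.3076 -0.3489]
A−BK = [-0.9456 -0.2779; 0.3403 0.3343]
AᵀP(A−BK) = [1.9960 -0.6434; -0.6434 0.4259]
P' = Q + AᵀP(A−BK) = [5.2460 1.6066; 1.6066 2.6759]
tr(P') = 7.9220


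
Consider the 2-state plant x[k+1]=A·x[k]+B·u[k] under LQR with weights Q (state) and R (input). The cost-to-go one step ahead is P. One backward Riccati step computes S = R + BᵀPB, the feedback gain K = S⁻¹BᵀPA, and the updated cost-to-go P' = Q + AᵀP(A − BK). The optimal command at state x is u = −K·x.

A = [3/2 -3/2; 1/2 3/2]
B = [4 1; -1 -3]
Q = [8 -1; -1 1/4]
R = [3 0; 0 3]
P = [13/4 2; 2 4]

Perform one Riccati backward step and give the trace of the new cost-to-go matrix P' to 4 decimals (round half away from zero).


9.7604

BᵀP = [11.0000 4.0000; -2.7500 -10.0000]
S = R + BᵀPB = [3 0; 0 3] + [40.0000 -1.0000; -1.0000 27.2500] = [43.0000 -1.0000; -1.0000 30.2500]
BᵀPA = [18.5000 -10.5000; -9.1250 -10.8750]
K = S⁻¹·BᵀPA = [0.4235 -0.2527; -0.2877 -0.3679]
A−BK = [0.0935 -0.1212; 0.0606 0.1437]
AᵀP(A−BK) = [0.8521 0.0065; 0.0065 0.6583]
P' = Q + AᵀP(A−BK) = [8.8521 -0.9935; -0.9935 0.9083]
tr(P') = 9.7604


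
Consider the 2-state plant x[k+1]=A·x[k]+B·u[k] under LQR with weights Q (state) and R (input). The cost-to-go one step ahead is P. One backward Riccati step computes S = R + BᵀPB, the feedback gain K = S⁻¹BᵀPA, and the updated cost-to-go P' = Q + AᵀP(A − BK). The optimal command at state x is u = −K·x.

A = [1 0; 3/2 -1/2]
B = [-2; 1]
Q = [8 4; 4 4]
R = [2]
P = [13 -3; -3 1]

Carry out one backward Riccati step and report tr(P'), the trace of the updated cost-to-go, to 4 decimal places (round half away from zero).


13.2090

BᵀP = [-29.0000 7.0000]
S = R + BᵀPB = [2] + [65.0000] = [67.0000]
BᵀPA = [-18.5000 -3.5000]
K = S⁻¹·BᵀPA = [-0.2761 -0.0522]
A−BK = [0.4478 -0.1045; 1.7761 -0.4478]
AᵀP(A−BK) = [1.1418 -0.2164; -0.2164 0.0672]
P' = Q + AᵀP(A−BK) = [9.1418 3.7836; 3.7836 4.0672]
tr(P') = 13.2090


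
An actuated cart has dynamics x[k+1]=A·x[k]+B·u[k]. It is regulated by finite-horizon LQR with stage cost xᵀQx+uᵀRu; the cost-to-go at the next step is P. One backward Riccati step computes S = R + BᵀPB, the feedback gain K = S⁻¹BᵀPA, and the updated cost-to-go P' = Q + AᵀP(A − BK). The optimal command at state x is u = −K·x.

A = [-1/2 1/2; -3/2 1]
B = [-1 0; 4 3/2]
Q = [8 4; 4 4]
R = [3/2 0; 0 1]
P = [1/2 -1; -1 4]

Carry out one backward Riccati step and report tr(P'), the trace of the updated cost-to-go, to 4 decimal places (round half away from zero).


12.4352

BᵀP = [-4.5000 17.0000; -1.5000 6.0000]
S = R + BᵀPB = [3/2 0; 0 1] + [72.5000 25.5000; 25.5000 9.0000] = [74.0000 25.5000; 25.5000 10.0000]
BᵀPA = [-23.2500 14.7500; -8.2500 5.2500]
K = S⁻¹·BᵀPA = [-0.2465 0.1518; -0.1964 0.1379]
A−BK = [-0.7465 0.6518; -0.2194 0.1859]
AᵀP(A−BK) = [0.2733 -0.2079; -0.2079 0.1619]
P' = Q + AᵀP(A−BK) = [8.2733 3.7921; 3.7921 4.1619]
tr(P') = 12.4352


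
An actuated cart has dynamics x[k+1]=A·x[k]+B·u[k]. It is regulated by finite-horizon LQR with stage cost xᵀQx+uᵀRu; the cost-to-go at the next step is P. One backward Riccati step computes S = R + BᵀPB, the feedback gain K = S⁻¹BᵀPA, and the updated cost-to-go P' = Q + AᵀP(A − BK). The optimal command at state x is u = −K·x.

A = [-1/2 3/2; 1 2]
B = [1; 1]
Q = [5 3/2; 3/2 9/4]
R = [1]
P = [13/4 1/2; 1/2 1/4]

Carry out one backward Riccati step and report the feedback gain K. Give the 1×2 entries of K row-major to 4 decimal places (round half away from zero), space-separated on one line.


-0.2045 1.2955

BᵀP = [3.7500 0.7500]
S = R + BᵀPB = [1] + [4.5000] = [5.5000]
BᵀPA = [-1.1250 7.1250]
K = S⁻¹·BᵀPA = [-0.2045 1.2955]
A−BK = [-0.2955 0.2045; 1.2045 0.7045]
AᵀP(A−BK) = [0.3324 -0.2301; -0.2301 2.0824]
P' = Q + AᵀP(A−BK) = [5.3324 1.2699; 1.2699 4.3324]
tr(P') = 9.6648


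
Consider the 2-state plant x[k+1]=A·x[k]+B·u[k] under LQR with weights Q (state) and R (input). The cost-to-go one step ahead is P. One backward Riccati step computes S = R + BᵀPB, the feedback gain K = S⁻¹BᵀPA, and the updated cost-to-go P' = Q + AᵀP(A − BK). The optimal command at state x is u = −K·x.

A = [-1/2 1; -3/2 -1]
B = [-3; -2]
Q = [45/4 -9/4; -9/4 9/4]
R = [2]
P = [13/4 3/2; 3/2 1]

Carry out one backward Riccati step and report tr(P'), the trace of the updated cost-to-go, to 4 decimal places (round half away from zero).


14.4460

BᵀP = [-12.7500 -6.5000]
S = R + BᵀPB = [2] + [51.2500] = [53.2500]
BᵀPA = [16.1250 -6.2500]
K = S⁻¹·BᵀPA = [0.3028 -0.1174]
A−BK = [0.4085 0.6479; -0.8944 -1.2347]
AᵀP(A−BK) = [0.4296 0.2676; 0.2676 0.5164]
P' = Q + AᵀP(A−BK) = [11.6796 -1.9824; -1.9824 2.7664]
tr(P') = 14.4460


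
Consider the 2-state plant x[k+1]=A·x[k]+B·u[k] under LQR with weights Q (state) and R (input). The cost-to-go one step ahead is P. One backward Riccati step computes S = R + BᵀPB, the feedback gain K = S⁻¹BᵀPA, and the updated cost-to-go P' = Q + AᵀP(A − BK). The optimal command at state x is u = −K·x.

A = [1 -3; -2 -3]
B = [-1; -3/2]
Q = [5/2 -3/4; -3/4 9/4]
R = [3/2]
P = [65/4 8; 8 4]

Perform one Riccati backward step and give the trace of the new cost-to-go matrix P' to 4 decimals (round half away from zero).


BᵀP = [-28.2500 -14.0000]
S = R + BᵀPB = [3/2] + [49.2500] = [50.7500]
BᵀPA = [-0.2500 126.7500]
K = S⁻¹·BᵀPA = [-0.0049 2.4975]
A−BK = [0.9951 -0.5025; -2.0074 0.7463]
AᵀP(A−BK) = [0.2488 -0.1256; -0.1256 9.6872]
P' = Q + AᵀP(A−BK) = [2.7488 -0.8756; -0.8756 11.9372]
tr(P') = 14.6860

14.6860


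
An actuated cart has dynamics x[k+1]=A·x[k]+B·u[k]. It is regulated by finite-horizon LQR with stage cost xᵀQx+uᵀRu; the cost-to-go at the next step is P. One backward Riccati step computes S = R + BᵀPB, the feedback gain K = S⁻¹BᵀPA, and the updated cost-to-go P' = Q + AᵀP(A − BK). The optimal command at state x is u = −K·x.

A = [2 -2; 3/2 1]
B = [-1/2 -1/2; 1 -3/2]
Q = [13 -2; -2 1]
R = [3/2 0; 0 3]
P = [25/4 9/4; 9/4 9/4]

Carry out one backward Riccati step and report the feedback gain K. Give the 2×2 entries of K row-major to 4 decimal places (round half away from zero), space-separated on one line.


BᵀP = [-0.8750 1.1250; -6.5000 -4.5000]
S = R + BᵀPB = [3/2 0; 0 3] + [1.5625 -1.2500; -1.2500 10.0000] = [3.0625 -1.2500; -1.2500 13.0000]
BᵀPA = [-0.0625 2.8750; -19.7500 8.5000]
K = S⁻¹·BᵀPA = [-0.6667 1.2549; -1.5833 0.7745]
A−BK = [0.8750 -0.9853; -0.2083 0.9069]
AᵀP(A−BK) = [12.2500 -8.5000; -8.5000 8.0588]
P' = Q + AᵀP(A−BK) = [25.2500 -10.5000; -10.5000 9.0588]
tr(P') = 34.3088

-0.6667 1.2549 -1.5833 0.7745


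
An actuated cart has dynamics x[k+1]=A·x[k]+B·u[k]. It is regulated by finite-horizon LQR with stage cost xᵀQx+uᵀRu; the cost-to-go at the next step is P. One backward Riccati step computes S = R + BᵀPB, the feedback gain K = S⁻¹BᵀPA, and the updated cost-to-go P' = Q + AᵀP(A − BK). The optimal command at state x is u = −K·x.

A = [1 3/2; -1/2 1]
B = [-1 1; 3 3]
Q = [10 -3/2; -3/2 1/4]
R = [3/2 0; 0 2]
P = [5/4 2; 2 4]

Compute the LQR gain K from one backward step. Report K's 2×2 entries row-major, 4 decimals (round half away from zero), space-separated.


BᵀP = [4.7500 10.0000; 7.2500 14.0000]
S = R + BᵀPB = [3/2 0; 0 2] + [25.2500 34.7500; 34.7500 49.2500] = [26.7500 34.7500; 34.7500 51.2500]
BᵀPA = [-0.2500 17.1250; 0.2500 24.8750]
K = S⁻¹·BᵀPA = [-0.1316 0.0811; 0.0941 0.4304]
A−BK = [0.7743 1.1507; -0.3875 -0.5344]
AᵀP(A−BK) = [0.1936 0.2877; 0.2877 0.7181]
P' = Q + AᵀP(A−BK) = [10.1936 -1.2123; -1.2123 0.9681]
tr(P') = 11.1616

-0.1316 0.0811 0.0941 0.4304
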